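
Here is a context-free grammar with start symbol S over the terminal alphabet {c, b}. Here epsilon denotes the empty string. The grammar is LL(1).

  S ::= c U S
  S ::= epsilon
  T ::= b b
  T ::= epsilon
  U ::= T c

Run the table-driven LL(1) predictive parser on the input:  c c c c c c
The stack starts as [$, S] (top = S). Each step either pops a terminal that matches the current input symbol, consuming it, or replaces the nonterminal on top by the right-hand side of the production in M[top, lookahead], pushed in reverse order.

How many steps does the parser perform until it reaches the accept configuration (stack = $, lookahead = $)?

step 1: stack=$ S  input=c c c c c c $  — expand S ::= c U S
step 2: stack=$ S U c  input=c c c c c c $  — match c
step 3: stack=$ S U  input=c c c c c $  — expand U ::= T c
step 4: stack=$ S c T  input=c c c c c $  — expand T ::= epsilon
step 5: stack=$ S c  input=c c c c c $  — match c
step 6: stack=$ S  input=c c c c $  — expand S ::= c U S
step 7: stack=$ S U c  input=c c c c $  — match c
step 8: stack=$ S U  input=c c c $  — expand U ::= T c
step 9: stack=$ S c T  input=c c c $  — expand T ::= epsilon
step 10: stack=$ S c  input=c c c $  — match c
step 11: stack=$ S  input=c c $  — expand S ::= c U S
step 12: stack=$ S U c  input=c c $  — match c
step 13: stack=$ S U  input=c $  — expand U ::= T c
step 14: stack=$ S c T  input=c $  — expand T ::= epsilon
step 15: stack=$ S c  input=c $  — match c
step 16: stack=$ S  input=$  — expand S ::= epsilon
Accept reached after 16 steps.

16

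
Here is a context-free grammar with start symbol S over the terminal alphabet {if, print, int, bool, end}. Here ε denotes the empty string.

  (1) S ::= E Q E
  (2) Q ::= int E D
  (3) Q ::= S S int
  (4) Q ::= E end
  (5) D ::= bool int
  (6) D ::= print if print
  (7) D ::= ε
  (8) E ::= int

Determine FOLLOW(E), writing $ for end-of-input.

{$, bool, end, int, print}

FIRST(D) = {ε, bool, print}
FIRST(E) = {int}
FIRST(S) = {int}  (via E Q E)
FIRST(Q) = {int}  (via S S int, E end)
FOLLOW(S) includes $ since S is the start symbol.
FOLLOW(S): in Q::=S S int (occurrence 1), S is followed by S int with FIRST {int}; in Q::=S S int (occurrence 2), S is followed by int with FIRST {int}. Thus FOLLOW(S) = {$, int}.
FOLLOW(Q): in S::=E Q E, Q is followed by E with FIRST {int}. Thus FOLLOW(Q) = {int}.
FOLLOW(D): in Q::=int E D, the suffix after D is empty, so FOLLOW(D) ⊇ FOLLOW(Q) = {int}. Thus FOLLOW(D) = {int}.
FOLLOW(E): in S::=E Q E (occurrence 1), E is followed by Q E with FIRST {int}; in S::=E Q E (occurrence 2), the suffix after E is empty, so FOLLOW(E) ⊇ FOLLOW(S) = {$, int}; in Q::=int E D, E is followed by D with FIRST {ε, bool, print}; in Q::=int E D, the suffix after E is nullable, so FOLLOW(E) ⊇ FOLLOW(Q) = {int}; in Q::=E end, E is followed by end with FIRST {end}. Thus FOLLOW(E) = {$, bool, end, int, print}.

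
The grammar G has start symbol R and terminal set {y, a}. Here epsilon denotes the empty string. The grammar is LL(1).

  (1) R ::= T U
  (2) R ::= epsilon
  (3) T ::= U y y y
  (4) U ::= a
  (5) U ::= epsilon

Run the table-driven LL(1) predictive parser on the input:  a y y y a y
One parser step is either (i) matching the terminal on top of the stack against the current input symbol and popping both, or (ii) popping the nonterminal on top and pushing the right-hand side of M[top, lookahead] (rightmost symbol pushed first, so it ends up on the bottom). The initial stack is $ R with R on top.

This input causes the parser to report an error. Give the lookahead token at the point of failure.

y

      Stack        Input          Action
   1  $ R          a y y y a y $  expand R ::= T U
   2  $ U T        a y y y a y $  expand T ::= U y y y
   3  $ U y y y U  a y y y a y $  expand U ::= a
   4  $ U y y y a  a y y y a y $  match a
   5  $ U y y y    y y y a y $    match y
   6  $ U y y      y y a y $      match y
   7  $ U y        y a y $        match y
   8  $ U          a y $          expand U ::= a
   9  $ a          a y $          match a
  10  $            y $            error: stack empty but input remains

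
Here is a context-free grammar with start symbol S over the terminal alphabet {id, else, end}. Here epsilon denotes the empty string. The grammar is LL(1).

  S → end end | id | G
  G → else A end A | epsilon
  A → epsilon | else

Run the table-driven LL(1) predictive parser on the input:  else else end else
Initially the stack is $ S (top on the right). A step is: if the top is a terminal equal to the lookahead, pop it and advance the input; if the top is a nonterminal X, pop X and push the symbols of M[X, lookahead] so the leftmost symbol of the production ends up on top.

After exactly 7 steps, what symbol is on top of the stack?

     Stack           Input                 Action
  1  $ S             else else end else $  expand S → G
  2  $ G             else else end else $  expand G → else A end A
  3  $ A end A else  else else end else $  match else
  4  $ A end A       else end else $       expand A → else
  5  $ A end else    else end else $       match else
  6  $ A end         end else $            match end
  7  $ A             else $                expand A → else
Stack after step 7: $ else (top = else).

else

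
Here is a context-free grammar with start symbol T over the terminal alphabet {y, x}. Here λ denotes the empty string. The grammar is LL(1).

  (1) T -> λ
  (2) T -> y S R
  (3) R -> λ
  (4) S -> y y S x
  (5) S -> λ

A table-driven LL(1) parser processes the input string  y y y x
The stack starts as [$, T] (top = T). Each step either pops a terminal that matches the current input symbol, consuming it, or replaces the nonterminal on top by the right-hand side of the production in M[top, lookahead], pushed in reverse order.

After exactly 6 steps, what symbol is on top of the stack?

x

step 1: stack=$ T  input=y y y x $  — expand T -> y S R
step 2: stack=$ R S y  input=y y y x $  — match y
step 3: stack=$ R S  input=y y x $  — expand S -> y y S x
step 4: stack=$ R x S y y  input=y y x $  — match y
step 5: stack=$ R x S y  input=y x $  — match y
step 6: stack=$ R x S  input=x $  — expand S -> λ
Stack after step 6: $ R x (top = x).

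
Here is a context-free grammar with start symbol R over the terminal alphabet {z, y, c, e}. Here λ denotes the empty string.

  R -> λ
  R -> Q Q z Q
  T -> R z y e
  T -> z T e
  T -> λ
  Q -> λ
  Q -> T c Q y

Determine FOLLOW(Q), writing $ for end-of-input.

{$, c, y, z}

FIRST(R) = {λ, c, z}  (via Q Q z Q)
FIRST(T) = {λ, c, z}  (via R z y e)
FIRST(Q) = {λ, c, z}  (via T c Q y)
FOLLOW(R) includes $ since R is the start symbol.
FOLLOW(R): in T->R z y e, R is followed by z y e with FIRST {z}. Thus FOLLOW(R) = {$, z}.
FOLLOW(T): in T->z T e, T is followed by e with FIRST {e}; in Q->T c Q y, T is followed by c Q y with FIRST {c}. Thus FOLLOW(T) = {c, e}.
FOLLOW(Q): in R->Q Q z Q (occurrence 1), Q is followed by Q z Q with FIRST {c, z}; in R->Q Q z Q (occurrence 2), Q is followed by z Q with FIRST {z}; in R->Q Q z Q (occurrence 3), the suffix after Q is empty, so FOLLOW(Q) ⊇ FOLLOW(R) = {$, z}; in Q->T c Q y, Q is followed by y with FIRST {y}. Thus FOLLOW(Q) = {$, c, y, z}.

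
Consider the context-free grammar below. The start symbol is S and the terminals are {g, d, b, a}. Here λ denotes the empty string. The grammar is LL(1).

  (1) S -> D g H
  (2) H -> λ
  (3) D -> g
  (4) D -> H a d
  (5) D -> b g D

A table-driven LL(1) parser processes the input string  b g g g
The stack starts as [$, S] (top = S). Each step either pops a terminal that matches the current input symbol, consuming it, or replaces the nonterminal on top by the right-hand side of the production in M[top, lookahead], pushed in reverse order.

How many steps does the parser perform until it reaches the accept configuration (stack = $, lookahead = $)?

     Stack        Input      Action
  1  $ S          b g g g $  expand S -> D g H
  2  $ H g D      b g g g $  expand D -> b g D
  3  $ H g D g b  b g g g $  match b
  4  $ H g D g    g g g $    match g
  5  $ H g D      g g $      expand D -> g
  6  $ H g g      g g $      match g
  7  $ H g        g $        match g
  8  $ H          $          expand H -> λ
Accept reached after 8 steps.

8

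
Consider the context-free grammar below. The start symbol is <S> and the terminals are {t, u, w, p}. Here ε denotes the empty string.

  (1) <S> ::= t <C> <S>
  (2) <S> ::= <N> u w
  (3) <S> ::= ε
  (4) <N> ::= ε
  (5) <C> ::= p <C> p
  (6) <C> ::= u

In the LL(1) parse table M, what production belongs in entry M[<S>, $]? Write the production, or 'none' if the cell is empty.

FIRST(<N>) = {ε}
FIRST(<C>) = {p, u}
FIRST(<S>) = {ε, t, u}  (via <N> u w)
FOLLOW(<S>) includes $ since <S> is the start symbol.
FOLLOW(<S>): in <S>::=t <C> <S>, the suffix after <S> is empty (adds nothing new). Thus FOLLOW(<S>) = {$}.
For <S> ::= t <C> <S>: FIRST(t <C> <S>) = {t}, so it goes in M[<S>, t] for t ∈ {t}.
For <S> ::= <N> u w: FIRST(<N> u w) = {u}, so it goes in M[<S>, t] for t ∈ {u}.
For <S> ::= ε: FIRST(ε) = {ε}, so it goes in M[<S>, t] for t ∈ {}; since ε ∈ FIRST, also for every t ∈ FOLLOW(<S>) = {$}.

<S> ::= ε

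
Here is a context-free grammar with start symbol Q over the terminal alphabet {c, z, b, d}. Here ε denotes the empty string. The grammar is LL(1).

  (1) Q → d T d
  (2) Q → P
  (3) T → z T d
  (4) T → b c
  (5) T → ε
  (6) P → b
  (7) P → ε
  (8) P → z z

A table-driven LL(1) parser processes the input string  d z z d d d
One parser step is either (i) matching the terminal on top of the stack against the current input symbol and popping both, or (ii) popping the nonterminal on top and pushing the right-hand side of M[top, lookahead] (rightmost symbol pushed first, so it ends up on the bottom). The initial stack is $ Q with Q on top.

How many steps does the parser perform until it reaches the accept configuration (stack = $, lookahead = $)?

step 1: stack=$ Q  input=d z z d d d $  — expand Q → d T d
step 2: stack=$ d T d  input=d z z d d d $  — match d
step 3: stack=$ d T  input=z z d d d $  — expand T → z T d
step 4: stack=$ d d T z  input=z z d d d $  — match z
step 5: stack=$ d d T  input=z d d d $  — expand T → z T d
step 6: stack=$ d d d T z  input=z d d d $  — match z
step 7: stack=$ d d d T  input=d d d $  — expand T → ε
step 8: stack=$ d d d  input=d d d $  — match d
step 9: stack=$ d d  input=d d $  — match d
step 10: stack=$ d  input=d $  — match d
Accept reached after 10 steps.

10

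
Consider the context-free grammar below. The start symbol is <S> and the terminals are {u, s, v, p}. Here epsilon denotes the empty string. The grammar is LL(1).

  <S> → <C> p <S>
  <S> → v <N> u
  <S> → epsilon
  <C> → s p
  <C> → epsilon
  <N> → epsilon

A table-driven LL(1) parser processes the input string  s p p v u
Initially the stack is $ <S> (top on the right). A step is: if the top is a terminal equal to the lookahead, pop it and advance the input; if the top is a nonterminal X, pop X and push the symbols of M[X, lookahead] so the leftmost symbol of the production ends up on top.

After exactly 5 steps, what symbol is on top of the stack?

     Stack        Input        Action
  1  $ <S>        s p p v u $  expand <S> → <C> p <S>
  2  $ <S> p <C>  s p p v u $  expand <C> → s p
  3  $ <S> p p s  s p p v u $  match s
  4  $ <S> p p    p p v u $    match p
  5  $ <S> p      p v u $      match p
Stack after step 5: $ <S> (top = <S>).

<S>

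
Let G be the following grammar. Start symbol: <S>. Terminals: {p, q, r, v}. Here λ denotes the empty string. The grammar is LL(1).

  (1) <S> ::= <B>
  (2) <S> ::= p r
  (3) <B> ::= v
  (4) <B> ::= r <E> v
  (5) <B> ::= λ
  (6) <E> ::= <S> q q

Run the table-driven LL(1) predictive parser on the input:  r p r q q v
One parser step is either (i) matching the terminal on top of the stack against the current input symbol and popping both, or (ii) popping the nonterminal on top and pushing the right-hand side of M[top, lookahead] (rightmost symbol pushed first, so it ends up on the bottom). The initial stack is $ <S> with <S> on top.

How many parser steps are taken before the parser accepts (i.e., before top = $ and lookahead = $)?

step 1: stack=$ <S>  input=r p r q q v $  — expand <S> ::= <B>
step 2: stack=$ <B>  input=r p r q q v $  — expand <B> ::= r <E> v
step 3: stack=$ v <E> r  input=r p r q q v $  — match r
step 4: stack=$ v <E>  input=p r q q v $  — expand <E> ::= <S> q q
step 5: stack=$ v q q <S>  input=p r q q v $  — expand <S> ::= p r
step 6: stack=$ v q q r p  input=p r q q v $  — match p
step 7: stack=$ v q q r  input=r q q v $  — match r
step 8: stack=$ v q q  input=q q v $  — match q
step 9: stack=$ v q  input=q v $  — match q
step 10: stack=$ v  input=v $  — match v
Accept reached after 10 steps.

10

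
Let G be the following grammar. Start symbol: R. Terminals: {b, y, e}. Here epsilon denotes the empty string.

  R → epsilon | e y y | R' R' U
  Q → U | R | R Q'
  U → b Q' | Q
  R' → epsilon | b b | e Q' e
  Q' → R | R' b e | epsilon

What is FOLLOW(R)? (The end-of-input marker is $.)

{$, b, e}

FIRST(R') = {epsilon, b, e}
FIRST(R) = {epsilon, b, e}  (via R' R' U)
FIRST(Q') = {epsilon, b, e}  (via R, R' b e)
FIRST(Q) = {epsilon, b, e}  (via U, R, R Q')
FIRST(U) = {epsilon, b, e}  (via Q)
FOLLOW(R) includes $ since R is the start symbol.
FOLLOW(R): in Q→R, the suffix after R is empty, so FOLLOW(R) ⊇ FOLLOW(Q) = {$, b, e}; in Q→R Q', R is followed by Q' with FIRST {epsilon, b, e}; in Q→R Q', the suffix after R is nullable, so FOLLOW(R) ⊇ FOLLOW(Q) = {$, b, e}; in Q'→R, the suffix after R is empty, so FOLLOW(R) ⊇ FOLLOW(Q') = {$, b, e}. Thus FOLLOW(R) = {$, b, e}.
FOLLOW(R'): in R→R' R' U (occurrence 1), R' is followed by R' U with FIRST {epsilon, b, e}; in R→R' R' U (occurrence 1), the suffix after R' is nullable, so FOLLOW(R') ⊇ FOLLOW(R) = {$, b, e}; in R→R' R' U (occurrence 2), R' is followed by U with FIRST {epsilon, b, e}; in R→R' R' U (occurrence 2), the suffix after R' is nullable, so FOLLOW(R') ⊇ FOLLOW(R) = {$, b, e}; in Q'→R' b e, R' is followed by b e with FIRST {b}. Thus FOLLOW(R') = {$, b, e}.
FOLLOW(Q): in U→Q, the suffix after Q is empty, so FOLLOW(Q) ⊇ FOLLOW(U) = {$, b, e}. Thus FOLLOW(Q) = {$, b, e}.
FOLLOW(U): in R→R' R' U, the suffix after U is empty, so FOLLOW(U) ⊇ FOLLOW(R) = {$, b, e}; in Q→U, the suffix after U is empty, so FOLLOW(U) ⊇ FOLLOW(Q) = {$, b, e}. Thus FOLLOW(U) = {$, b, e}.
FOLLOW(Q'): in Q→R Q', the suffix after Q' is empty, so FOLLOW(Q') ⊇ FOLLOW(Q) = {$, b, e}; in U→b Q', the suffix after Q' is empty, so FOLLOW(Q') ⊇ FOLLOW(U) = {$, b, e}; in R'→e Q' e, Q' is followed by e with FIRST {e}. Thus FOLLOW(Q') = {$, b, e}.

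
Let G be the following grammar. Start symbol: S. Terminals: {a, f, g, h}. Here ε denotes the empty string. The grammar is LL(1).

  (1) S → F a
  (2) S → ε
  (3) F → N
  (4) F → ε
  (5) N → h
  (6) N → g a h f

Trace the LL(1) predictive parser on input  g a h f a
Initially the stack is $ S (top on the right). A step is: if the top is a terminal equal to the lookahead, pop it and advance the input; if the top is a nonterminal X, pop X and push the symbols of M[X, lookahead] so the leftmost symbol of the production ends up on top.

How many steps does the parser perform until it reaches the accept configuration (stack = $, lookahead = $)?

8

step 1: stack=$ S  input=g a h f a $  — expand S → F a
step 2: stack=$ a F  input=g a h f a $  — expand F → N
step 3: stack=$ a N  input=g a h f a $  — expand N → g a h f
step 4: stack=$ a f h a g  input=g a h f a $  — match g
step 5: stack=$ a f h a  input=a h f a $  — match a
step 6: stack=$ a f h  input=h f a $  — match h
step 7: stack=$ a f  input=f a $  — match f
step 8: stack=$ a  input=a $  — match a
Accept reached after 8 steps.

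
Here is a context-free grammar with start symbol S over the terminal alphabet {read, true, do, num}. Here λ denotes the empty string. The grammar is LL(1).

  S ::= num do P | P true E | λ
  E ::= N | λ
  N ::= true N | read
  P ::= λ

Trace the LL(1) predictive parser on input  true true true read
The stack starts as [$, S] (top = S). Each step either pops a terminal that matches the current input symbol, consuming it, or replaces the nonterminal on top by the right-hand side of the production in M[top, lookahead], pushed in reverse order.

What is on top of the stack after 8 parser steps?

N

     Stack       Input                  Action
  1  $ S         true true true read $  expand S ::= P true E
  2  $ E true P  true true true read $  expand P ::= λ
  3  $ E true    true true true read $  match true
  4  $ E         true true read $       expand E ::= N
  5  $ N         true true read $       expand N ::= true N
  6  $ N true    true true read $       match true
  7  $ N         true read $            expand N ::= true N
  8  $ N true    true read $            match true
Stack after step 8: $ N (top = N).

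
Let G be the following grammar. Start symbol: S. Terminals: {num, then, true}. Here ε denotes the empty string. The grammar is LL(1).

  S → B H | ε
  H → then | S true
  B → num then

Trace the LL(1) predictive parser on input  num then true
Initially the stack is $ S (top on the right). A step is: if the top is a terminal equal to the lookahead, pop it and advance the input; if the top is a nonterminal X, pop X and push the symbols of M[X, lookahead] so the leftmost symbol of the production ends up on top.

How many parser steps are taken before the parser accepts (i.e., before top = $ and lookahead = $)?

7

     Stack         Input            Action
  1  $ S           num then true $  expand S → B H
  2  $ H B         num then true $  expand B → num then
  3  $ H then num  num then true $  match num
  4  $ H then      then true $      match then
  5  $ H           true $           expand H → S true
  6  $ true S      true $           expand S → ε
  7  $ true        true $           match true
Accept reached after 7 steps.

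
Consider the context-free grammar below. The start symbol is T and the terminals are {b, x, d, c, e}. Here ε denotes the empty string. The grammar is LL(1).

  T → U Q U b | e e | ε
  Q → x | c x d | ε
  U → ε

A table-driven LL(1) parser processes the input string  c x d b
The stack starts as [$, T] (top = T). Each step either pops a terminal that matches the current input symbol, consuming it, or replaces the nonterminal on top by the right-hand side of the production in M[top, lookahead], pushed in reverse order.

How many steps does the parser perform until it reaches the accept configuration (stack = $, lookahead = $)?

8

     Stack        Input      Action
  1  $ T          c x d b $  expand T → U Q U b
  2  $ b U Q U    c x d b $  expand U → ε
  3  $ b U Q      c x d b $  expand Q → c x d
  4  $ b U d x c  c x d b $  match c
  5  $ b U d x    x d b $    match x
  6  $ b U d      d b $      match d
  7  $ b U        b $        expand U → ε
  8  $ b          b $        match b
Accept reached after 8 steps.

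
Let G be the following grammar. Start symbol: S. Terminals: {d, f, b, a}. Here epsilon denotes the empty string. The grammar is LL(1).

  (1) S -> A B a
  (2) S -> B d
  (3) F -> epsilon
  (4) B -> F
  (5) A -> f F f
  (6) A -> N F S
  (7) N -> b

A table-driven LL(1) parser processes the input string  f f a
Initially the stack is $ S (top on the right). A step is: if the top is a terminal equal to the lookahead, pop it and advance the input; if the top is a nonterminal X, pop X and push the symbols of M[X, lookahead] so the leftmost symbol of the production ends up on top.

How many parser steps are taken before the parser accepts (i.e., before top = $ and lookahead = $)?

     Stack        Input    Action
  1  $ S          f f a $  expand S -> A B a
  2  $ a B A      f f a $  expand A -> f F f
  3  $ a B f F f  f f a $  match f
  4  $ a B f F    f a $    expand F -> epsilon
  5  $ a B f      f a $    match f
  6  $ a B        a $      expand B -> F
  7  $ a F        a $      expand F -> epsilon
  8  $ a          a $      match a
Accept reached after 8 steps.

8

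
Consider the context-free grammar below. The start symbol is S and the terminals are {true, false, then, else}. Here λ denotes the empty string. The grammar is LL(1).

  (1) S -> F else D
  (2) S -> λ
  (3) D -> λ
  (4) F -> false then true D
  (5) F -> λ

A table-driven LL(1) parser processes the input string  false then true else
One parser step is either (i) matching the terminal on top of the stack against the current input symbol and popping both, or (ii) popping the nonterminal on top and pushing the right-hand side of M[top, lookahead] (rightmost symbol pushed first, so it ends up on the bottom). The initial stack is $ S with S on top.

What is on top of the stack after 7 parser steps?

     Stack                       Input                   Action
  1  $ S                         false then true else $  expand S -> F else D
  2  $ D else F                  false then true else $  expand F -> false then true D
  3  $ D else D true then false  false then true else $  match false
  4  $ D else D true then        then true else $        match then
  5  $ D else D true             true else $             match true
  6  $ D else D                  else $                  expand D -> λ
  7  $ D else                    else $                  match else
Stack after step 7: $ D (top = D).

D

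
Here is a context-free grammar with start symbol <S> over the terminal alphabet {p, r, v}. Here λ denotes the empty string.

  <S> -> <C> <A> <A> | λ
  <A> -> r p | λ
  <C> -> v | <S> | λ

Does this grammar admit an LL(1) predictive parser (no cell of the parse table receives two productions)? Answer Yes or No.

FIRST(<S>) = {λ, r, v}
FIRST(<A>) = {λ, r}
FIRST(<C>) = {λ, r, v}
FOLLOW(<S>) = {$, r}
FOLLOW(<A>) = {$, r}
FOLLOW(<C>) = {$, r}
Cell M[<A>, r] receives both <A> -> r p and <A> -> λ — the grammar is not LL(1).

No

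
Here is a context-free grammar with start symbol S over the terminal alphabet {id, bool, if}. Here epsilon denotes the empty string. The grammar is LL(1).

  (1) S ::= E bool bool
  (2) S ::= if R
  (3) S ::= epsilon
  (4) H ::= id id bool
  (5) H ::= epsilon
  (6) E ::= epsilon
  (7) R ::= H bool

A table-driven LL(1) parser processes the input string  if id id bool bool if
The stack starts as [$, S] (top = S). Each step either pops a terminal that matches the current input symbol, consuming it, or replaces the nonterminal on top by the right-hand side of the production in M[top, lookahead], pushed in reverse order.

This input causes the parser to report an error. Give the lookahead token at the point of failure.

     Stack              Input                    Action
  1  $ S                if id id bool bool if $  expand S ::= if R
  2  $ R if             if id id bool bool if $  match if
  3  $ R                id id bool bool if $     expand R ::= H bool
  4  $ bool H           id id bool bool if $     expand H ::= id id bool
  5  $ bool bool id id  id id bool bool if $     match id
  6  $ bool bool id     id bool bool if $        match id
  7  $ bool bool        bool bool if $           match bool
  8  $ bool             bool if $                match bool
  9  $                  if $                     error: stack empty but input remains

if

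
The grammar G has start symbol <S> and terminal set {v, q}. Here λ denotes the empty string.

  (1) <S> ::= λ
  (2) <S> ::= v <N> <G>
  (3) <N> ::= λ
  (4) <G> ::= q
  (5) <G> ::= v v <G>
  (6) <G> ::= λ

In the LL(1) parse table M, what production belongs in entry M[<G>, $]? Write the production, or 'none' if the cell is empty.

FIRST(<S>) = {λ, v}
FIRST(<N>) = {λ}
FIRST(<G>) = {λ, q, v}
FOLLOW(<S>) includes $ since <S> is the start symbol.
FOLLOW(<S>): <S> appears on no right-hand side. Thus FOLLOW(<S>) = {$}.
FOLLOW(<G>): in <S>::=v <N> <G>, the suffix after <G> is empty, so FOLLOW(<G>) ⊇ FOLLOW(<S>) = {$}; in <G>::=v v <G>, the suffix after <G> is empty (adds nothing new). Thus FOLLOW(<G>) = {$}.
For <G> ::= q: FIRST(q) = {q}, so it goes in M[<G>, t] for t ∈ {q}.
For <G> ::= v v <G>: FIRST(v v <G>) = {v}, so it goes in M[<G>, t] for t ∈ {v}.
For <G> ::= λ: FIRST(λ) = {λ}, so it goes in M[<G>, t] for t ∈ {}; since λ ∈ FIRST, also for every t ∈ FOLLOW(<G>) = {$}.

<G> ::= λ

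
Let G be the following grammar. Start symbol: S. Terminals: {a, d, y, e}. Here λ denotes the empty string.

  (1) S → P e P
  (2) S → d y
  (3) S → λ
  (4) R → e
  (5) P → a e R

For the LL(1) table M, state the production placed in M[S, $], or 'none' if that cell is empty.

FIRST(R): from R→e we get {e}. So FIRST(R) = {e}.
FIRST(P): from P→a e R we get {a}. So FIRST(P) = {a}.
FIRST(S): from S→P e P we get {a}; from S→d y we get {d}; from S→λ we get {λ}. So FIRST(S) = {λ, a, d}.
FOLLOW(S) includes $ since S is the start symbol.
FOLLOW(S): S appears on no right-hand side. Thus FOLLOW(S) = {$}.
For S → P e P: FIRST(P e P) = {a}, so it goes in M[S, t] for t ∈ {a}.
For S → d y: FIRST(d y) = {d}, so it goes in M[S, t] for t ∈ {d}.
For S → λ: FIRST(λ) = {λ}, so it goes in M[S, t] for t ∈ {}; since λ ∈ FIRST, also for every t ∈ FOLLOW(S) = {$}.

S → λ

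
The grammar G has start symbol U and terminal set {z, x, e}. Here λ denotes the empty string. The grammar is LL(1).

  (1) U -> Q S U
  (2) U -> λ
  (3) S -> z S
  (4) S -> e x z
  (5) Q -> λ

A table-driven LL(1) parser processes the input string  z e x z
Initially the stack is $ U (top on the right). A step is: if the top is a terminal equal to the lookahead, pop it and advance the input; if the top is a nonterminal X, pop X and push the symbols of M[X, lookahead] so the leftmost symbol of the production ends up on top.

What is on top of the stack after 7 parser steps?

     Stack      Input      Action
  1  $ U        z e x z $  expand U -> Q S U
  2  $ U S Q    z e x z $  expand Q -> λ
  3  $ U S      z e x z $  expand S -> z S
  4  $ U S z    z e x z $  match z
  5  $ U S      e x z $    expand S -> e x z
  6  $ U z x e  e x z $    match e
  7  $ U z x    x z $      match x
Stack after step 7: $ U z (top = z).

z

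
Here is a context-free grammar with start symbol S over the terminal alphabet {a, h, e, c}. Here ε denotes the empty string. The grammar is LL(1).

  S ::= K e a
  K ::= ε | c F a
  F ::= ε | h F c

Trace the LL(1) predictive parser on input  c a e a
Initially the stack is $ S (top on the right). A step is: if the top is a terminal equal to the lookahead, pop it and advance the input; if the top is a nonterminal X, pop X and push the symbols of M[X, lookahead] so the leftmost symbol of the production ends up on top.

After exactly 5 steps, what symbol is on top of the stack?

     Stack        Input      Action
  1  $ S          c a e a $  expand S ::= K e a
  2  $ a e K      c a e a $  expand K ::= c F a
  3  $ a e a F c  c a e a $  match c
  4  $ a e a F    a e a $    expand F ::= ε
  5  $ a e a      a e a $    match a
Stack after step 5: $ a e (top = e).

e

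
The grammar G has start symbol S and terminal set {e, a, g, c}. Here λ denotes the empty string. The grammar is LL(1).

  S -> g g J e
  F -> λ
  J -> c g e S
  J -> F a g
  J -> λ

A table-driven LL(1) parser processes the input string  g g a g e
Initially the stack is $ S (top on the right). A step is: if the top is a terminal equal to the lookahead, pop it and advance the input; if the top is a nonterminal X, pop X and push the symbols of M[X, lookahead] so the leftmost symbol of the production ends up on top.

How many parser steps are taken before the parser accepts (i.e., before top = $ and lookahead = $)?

8

step 1: stack=$ S  input=g g a g e $  — expand S -> g g J e
step 2: stack=$ e J g g  input=g g a g e $  — match g
step 3: stack=$ e J g  input=g a g e $  — match g
step 4: stack=$ e J  input=a g e $  — expand J -> F a g
step 5: stack=$ e g a F  input=a g e $  — expand F -> λ
step 6: stack=$ e g a  input=a g e $  — match a
step 7: stack=$ e g  input=g e $  — match g
step 8: stack=$ e  input=e $  — match e
Accept reached after 8 steps.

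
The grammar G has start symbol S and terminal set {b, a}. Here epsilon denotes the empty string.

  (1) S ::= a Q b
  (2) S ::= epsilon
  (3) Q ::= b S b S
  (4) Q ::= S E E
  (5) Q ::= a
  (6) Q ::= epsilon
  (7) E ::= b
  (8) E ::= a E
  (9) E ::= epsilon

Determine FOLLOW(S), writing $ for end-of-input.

{$, a, b}

FIRST(S): from S::=a Q b we get {a}; from S::=epsilon we get {epsilon}. So FIRST(S) = {epsilon, a}.
FIRST(E): from E::=b we get {b}; from E::=a E we get {a}; from E::=epsilon we get {epsilon}. So FIRST(E) = {epsilon, a, b}.
FIRST(Q): from Q::=b S b S we get {b}; from Q::=S E E we get {epsilon, a, b}; from Q::=a we get {a}; from Q::=epsilon we get {epsilon}. So FIRST(Q) = {epsilon, a, b}.
FOLLOW(S) includes $ since S is the start symbol.
FOLLOW(Q): in S::=a Q b, Q is followed by b with FIRST {b}. Thus FOLLOW(Q) = {b}.
FOLLOW(S): in Q::=b S b S (occurrence 1), S is followed by b S with FIRST {b}; in Q::=b S b S (occurrence 2), the suffix after S is empty, so FOLLOW(S) ⊇ FOLLOW(Q) = {b}; in Q::=S E E, S is followed by E E with FIRST {epsilon, a, b}; in Q::=S E E, the suffix after S is nullable, so FOLLOW(S) ⊇ FOLLOW(Q) = {b}. Thus FOLLOW(S) = {$, a, b}.
FOLLOW(E): in Q::=S E E (occurrence 1), E is followed by E with FIRST {epsilon, a, b}; in Q::=S E E (occurrence 1), the suffix after E is nullable, so FOLLOW(E) ⊇ FOLLOW(Q) = {b}; in Q::=S E E (occurrence 2), the suffix after E is empty, so FOLLOW(E) ⊇ FOLLOW(Q) = {b}; in E::=a E, the suffix after E is empty (adds nothing new). Thus FOLLOW(E) = {a, b}.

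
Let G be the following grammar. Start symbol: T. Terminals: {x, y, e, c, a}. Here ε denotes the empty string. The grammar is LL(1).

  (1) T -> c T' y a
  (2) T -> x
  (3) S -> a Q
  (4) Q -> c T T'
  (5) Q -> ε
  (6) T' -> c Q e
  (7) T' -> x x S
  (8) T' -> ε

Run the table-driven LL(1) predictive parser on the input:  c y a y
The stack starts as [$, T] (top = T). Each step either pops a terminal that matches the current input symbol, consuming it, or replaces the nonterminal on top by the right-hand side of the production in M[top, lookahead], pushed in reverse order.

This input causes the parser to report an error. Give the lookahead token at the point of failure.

step 1: stack=$ T  input=c y a y $  — expand T -> c T' y a
step 2: stack=$ a y T' c  input=c y a y $  — match c
step 3: stack=$ a y T'  input=y a y $  — expand T' -> ε
step 4: stack=$ a y  input=y a y $  — match y
step 5: stack=$ a  input=a y $  — match a
step 6: stack=$  input=y $  — error: stack empty but input remains

y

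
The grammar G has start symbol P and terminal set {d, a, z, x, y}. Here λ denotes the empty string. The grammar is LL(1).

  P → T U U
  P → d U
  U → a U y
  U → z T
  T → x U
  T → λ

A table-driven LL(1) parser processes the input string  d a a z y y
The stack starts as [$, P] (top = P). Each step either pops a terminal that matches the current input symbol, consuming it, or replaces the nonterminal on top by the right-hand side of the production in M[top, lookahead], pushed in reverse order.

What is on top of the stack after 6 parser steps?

step 1: stack=$ P  input=d a a z y y $  — expand P → d U
step 2: stack=$ U d  input=d a a z y y $  — match d
step 3: stack=$ U  input=a a z y y $  — expand U → a U y
step 4: stack=$ y U a  input=a a z y y $  — match a
step 5: stack=$ y U  input=a z y y $  — expand U → a U y
step 6: stack=$ y y U a  input=a z y y $  — match a
Stack after step 6: $ y y U (top = U).

U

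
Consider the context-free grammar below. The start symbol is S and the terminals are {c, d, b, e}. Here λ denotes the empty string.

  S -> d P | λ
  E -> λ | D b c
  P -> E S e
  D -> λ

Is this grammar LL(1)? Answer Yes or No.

FIRST(S) = {λ, d}
FIRST(E) = {λ, b}
FIRST(P) = {b, d, e}
FIRST(D) = {λ}
FOLLOW(S) = {$, e}
FOLLOW(E) = {d, e}
FOLLOW(P) = {$, e}
FOLLOW(D) = {b}
Each cell of M receives at most one production.

Yes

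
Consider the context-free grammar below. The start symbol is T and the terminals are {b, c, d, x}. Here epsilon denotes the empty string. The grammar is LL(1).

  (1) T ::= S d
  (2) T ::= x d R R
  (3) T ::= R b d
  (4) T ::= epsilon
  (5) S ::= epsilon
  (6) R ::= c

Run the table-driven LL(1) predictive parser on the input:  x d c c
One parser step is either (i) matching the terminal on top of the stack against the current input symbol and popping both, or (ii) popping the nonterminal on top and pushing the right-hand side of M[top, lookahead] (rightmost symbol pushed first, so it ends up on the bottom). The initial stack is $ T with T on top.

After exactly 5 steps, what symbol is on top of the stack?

R

     Stack      Input      Action
  1  $ T        x d c c $  expand T ::= x d R R
  2  $ R R d x  x d c c $  match x
  3  $ R R d    d c c $    match d
  4  $ R R      c c $      expand R ::= c
  5  $ R c      c c $      match c
Stack after step 5: $ R (top = R).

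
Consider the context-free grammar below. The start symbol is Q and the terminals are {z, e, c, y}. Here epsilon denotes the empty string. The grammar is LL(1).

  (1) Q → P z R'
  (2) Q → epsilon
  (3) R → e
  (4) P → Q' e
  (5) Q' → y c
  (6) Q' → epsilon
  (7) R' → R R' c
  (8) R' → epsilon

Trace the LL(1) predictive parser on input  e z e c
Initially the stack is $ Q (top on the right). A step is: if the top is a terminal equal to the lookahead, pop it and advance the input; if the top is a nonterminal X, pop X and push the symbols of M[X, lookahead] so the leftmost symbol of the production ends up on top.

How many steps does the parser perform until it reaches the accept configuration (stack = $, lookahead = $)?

      Stack        Input      Action
   1  $ Q          e z e c $  expand Q → P z R'
   2  $ R' z P     e z e c $  expand P → Q' e
   3  $ R' z e Q'  e z e c $  expand Q' → epsilon
   4  $ R' z e     e z e c $  match e
   5  $ R' z       z e c $    match z
   6  $ R'         e c $      expand R' → R R' c
   7  $ c R' R     e c $      expand R → e
   8  $ c R' e     e c $      match e
   9  $ c R'       c $        expand R' → epsilon
  10  $ c          c $        match c
Accept reached after 10 steps.

10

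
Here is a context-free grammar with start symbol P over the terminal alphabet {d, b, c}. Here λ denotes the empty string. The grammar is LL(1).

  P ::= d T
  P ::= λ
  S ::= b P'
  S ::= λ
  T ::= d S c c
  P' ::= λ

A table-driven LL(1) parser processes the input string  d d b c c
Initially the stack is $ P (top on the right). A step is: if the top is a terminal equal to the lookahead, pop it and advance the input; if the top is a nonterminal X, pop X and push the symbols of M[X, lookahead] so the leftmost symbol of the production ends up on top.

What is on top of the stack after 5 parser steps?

b

step 1: stack=$ P  input=d d b c c $  — expand P ::= d T
step 2: stack=$ T d  input=d d b c c $  — match d
step 3: stack=$ T  input=d b c c $  — expand T ::= d S c c
step 4: stack=$ c c S d  input=d b c c $  — match d
step 5: stack=$ c c S  input=b c c $  — expand S ::= b P'
Stack after step 5: $ c c P' b (top = b).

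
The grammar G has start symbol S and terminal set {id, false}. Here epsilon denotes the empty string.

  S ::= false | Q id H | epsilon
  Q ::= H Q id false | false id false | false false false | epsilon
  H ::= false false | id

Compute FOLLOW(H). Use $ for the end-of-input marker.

{$, false, id}

FIRST(H): from H::=false false we get {false}; from H::=id we get {id}. So FIRST(H) = {false, id}.
FIRST(Q): from Q::=H Q id false we get {false, id}; from Q::=false id false we get {false}; from Q::=false false false we get {false}; from Q::=epsilon we get {epsilon}. So FIRST(Q) = {epsilon, false, id}.
FIRST(S): from S::=false we get {false}; from S::=Q id H we get {false, id}; from S::=epsilon we get {epsilon}. So FIRST(S) = {epsilon, false, id}.
FOLLOW(S) includes $ since S is the start symbol.
FOLLOW(S): S appears on no right-hand side. Thus FOLLOW(S) = {$}.
FOLLOW(Q): in S::=Q id H, Q is followed by id H with FIRST {id}; in Q::=H Q id false, Q is followed by id false with FIRST {id}. Thus FOLLOW(Q) = {id}.
FOLLOW(H): in S::=Q id H, the suffix after H is empty, so FOLLOW(H) ⊇ FOLLOW(S) = {$}; in Q::=H Q id false, H is followed by Q id false with FIRST {false, id}. Thus FOLLOW(H) = {$, false, id}.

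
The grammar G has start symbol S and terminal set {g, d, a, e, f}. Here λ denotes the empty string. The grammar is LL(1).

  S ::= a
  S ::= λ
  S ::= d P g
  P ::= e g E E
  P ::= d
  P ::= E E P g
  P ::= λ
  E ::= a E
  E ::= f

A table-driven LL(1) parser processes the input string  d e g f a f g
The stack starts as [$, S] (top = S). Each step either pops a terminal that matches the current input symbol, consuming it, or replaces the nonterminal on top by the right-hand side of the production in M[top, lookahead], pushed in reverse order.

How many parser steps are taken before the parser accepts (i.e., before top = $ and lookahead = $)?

step 1: stack=$ S  input=d e g f a f g $  — expand S ::= d P g
step 2: stack=$ g P d  input=d e g f a f g $  — match d
step 3: stack=$ g P  input=e g f a f g $  — expand P ::= e g E E
step 4: stack=$ g E E g e  input=e g f a f g $  — match e
step 5: stack=$ g E E g  input=g f a f g $  — match g
step 6: stack=$ g E E  input=f a f g $  — expand E ::= f
step 7: stack=$ g E f  input=f a f g $  — match f
step 8: stack=$ g E  input=a f g $  — expand E ::= a E
step 9: stack=$ g E a  input=a f g $  — match a
step 10: stack=$ g E  input=f g $  — expand E ::= f
step 11: stack=$ g f  input=f g $  — match f
step 12: stack=$ g  input=g $  — match g
Accept reached after 12 steps.

12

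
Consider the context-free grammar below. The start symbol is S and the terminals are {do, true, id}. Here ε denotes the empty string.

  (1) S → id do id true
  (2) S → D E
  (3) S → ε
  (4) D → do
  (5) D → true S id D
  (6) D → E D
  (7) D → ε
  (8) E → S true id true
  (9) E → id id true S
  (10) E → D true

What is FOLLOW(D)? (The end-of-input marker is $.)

FIRST(S): from S→id do id true we get {id}; from S→D E we get {do, id, true}; from S→ε we get {ε}. So FIRST(S) = {ε, do, id, true}.
FIRST(D): from D→do we get {do}; from D→true S id D we get {true}; from D→E D we get {do, id, true}; from D→ε we get {ε}. So FIRST(D) = {ε, do, id, true}.
FIRST(E): from E→S true id true we get {do, id, true}; from E→id id true S we get {id}; from E→D true we get {do, id, true}. So FIRST(E) = {do, id, true}.
FOLLOW(S) includes $ since S is the start symbol.
FOLLOW(D): in S→D E, D is followed by E with FIRST {do, id, true}; in D→true S id D, the suffix after D is empty (adds nothing new); in D→E D, the suffix after D is empty (adds nothing new); in E→D true, D is followed by true with FIRST {true}. Thus FOLLOW(D) = {do, id, true}.
FOLLOW(S): in D→true S id D, S is followed by id D with FIRST {id}; in E→S true id true, S is followed by true id true with FIRST {true}; in E→id id true S, the suffix after S is empty, so FOLLOW(S) ⊇ FOLLOW(E) = {$, do, id, true}. Thus FOLLOW(S) = {$, do, id, true}.
FOLLOW(E): in S→D E, the suffix after E is empty, so FOLLOW(E) ⊇ FOLLOW(S) = {$, do, id, true}; in D→E D, E is followed by D with FIRST {ε, do, id, true}; in D→E D, the suffix after E is nullable, so FOLLOW(E) ⊇ FOLLOW(D) = {do, id, true}. Thus FOLLOW(E) = {$, do, id, true}.

{do, id, true}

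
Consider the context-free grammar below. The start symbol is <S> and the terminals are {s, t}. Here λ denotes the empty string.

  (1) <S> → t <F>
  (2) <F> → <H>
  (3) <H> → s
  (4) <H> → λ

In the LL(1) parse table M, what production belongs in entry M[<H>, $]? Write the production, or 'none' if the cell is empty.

FIRST(<S>) = {t}
FIRST(<H>) = {λ, s}
FIRST(<F>) = {λ, s}  (via <H>)
FOLLOW(<S>) includes $ since <S> is the start symbol.
FOLLOW(<F>): in <S>→t <F>, the suffix after <F> is empty, so FOLLOW(<F>) ⊇ FOLLOW(<S>) = {$}. Thus FOLLOW(<F>) = {$}.
FOLLOW(<H>): in <F>→<H>, the suffix after <H> is empty, so FOLLOW(<H>) ⊇ FOLLOW(<F>) = {$}. Thus FOLLOW(<H>) = {$}.
For <H> → s: FIRST(s) = {s}, so it goes in M[<H>, t] for t ∈ {s}.
For <H> → λ: FIRST(λ) = {λ}, so it goes in M[<H>, t] for t ∈ {}; since λ ∈ FIRST, also for every t ∈ FOLLOW(<H>) = {$}.

<H> → λ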